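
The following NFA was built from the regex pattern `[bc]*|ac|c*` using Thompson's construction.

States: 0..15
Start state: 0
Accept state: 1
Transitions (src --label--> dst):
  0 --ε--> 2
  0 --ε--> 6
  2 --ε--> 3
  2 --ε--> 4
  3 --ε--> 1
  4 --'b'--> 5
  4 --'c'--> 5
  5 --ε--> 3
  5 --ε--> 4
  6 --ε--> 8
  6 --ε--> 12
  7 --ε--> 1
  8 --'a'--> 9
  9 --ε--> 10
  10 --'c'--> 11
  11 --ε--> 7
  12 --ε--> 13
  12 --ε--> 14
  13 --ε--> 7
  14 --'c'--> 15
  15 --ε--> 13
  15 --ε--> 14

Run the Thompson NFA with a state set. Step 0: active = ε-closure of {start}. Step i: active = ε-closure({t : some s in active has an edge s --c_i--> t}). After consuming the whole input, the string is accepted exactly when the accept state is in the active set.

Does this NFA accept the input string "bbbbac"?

start: ε-closure({0}) = {0,1,2,3,4,6,7,8,12,13,14}
'b' @ 1: {1,3,4,5}  [accepting]
'b' @ 2: {1,3,4,5}  [accepting]
'b' @ 3: {1,3,4,5}  [accepting]
'b' @ 4: {1,3,4,5}  [accepting]
'a' @ 5: {}  — state set empty
rest 'c' ignored (set empty)
after full input: {}  (accept=1 not in)

Answer: REJECT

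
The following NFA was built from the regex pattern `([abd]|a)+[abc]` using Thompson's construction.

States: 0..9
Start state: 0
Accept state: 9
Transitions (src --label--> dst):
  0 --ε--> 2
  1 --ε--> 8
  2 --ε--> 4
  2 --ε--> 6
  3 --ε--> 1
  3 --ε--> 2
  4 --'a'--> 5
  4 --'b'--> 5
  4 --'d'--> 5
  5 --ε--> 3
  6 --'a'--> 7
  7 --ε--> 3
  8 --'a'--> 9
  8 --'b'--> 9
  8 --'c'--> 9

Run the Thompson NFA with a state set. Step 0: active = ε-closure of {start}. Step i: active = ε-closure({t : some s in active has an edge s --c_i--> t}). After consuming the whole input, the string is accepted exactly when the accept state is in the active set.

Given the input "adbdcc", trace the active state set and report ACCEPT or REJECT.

S₀ = ε-closure({0}) = {0,2,4,6}
'a' @ 1: {1,2,3,4,5,6,7,8}
'd' @ 2: {1,2,3,4,5,6,8}
'b' @ 3: {1,2,3,4,5,6,8,9}  ✓accept
'd' @ 4: {1,2,3,4,5,6,8}
'c' @ 5: {9}  ✓accept
'c' @ 6: {}  — state set empty
after full input: {}  (accept=9 not in)

Answer: REJECT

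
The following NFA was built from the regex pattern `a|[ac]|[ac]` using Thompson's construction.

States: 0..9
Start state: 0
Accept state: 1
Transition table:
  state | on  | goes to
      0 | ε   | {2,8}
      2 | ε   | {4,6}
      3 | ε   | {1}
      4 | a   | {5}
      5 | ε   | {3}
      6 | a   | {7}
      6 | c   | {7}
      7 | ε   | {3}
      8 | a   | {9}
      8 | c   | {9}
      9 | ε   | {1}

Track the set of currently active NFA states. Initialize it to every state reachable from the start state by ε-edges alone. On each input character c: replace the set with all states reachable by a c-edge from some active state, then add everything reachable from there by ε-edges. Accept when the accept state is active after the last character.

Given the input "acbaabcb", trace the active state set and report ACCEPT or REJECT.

Answer: REJECT

Derivation:
start: ε-closure({0}) = {0,2,4,6,8}
'a' @ 1: {1,3,5,7,9}  ✓accept
'c' @ 2: {}  — state set empty
rest 'baabcb' ignored (set empty)
end set {} — state 1 not in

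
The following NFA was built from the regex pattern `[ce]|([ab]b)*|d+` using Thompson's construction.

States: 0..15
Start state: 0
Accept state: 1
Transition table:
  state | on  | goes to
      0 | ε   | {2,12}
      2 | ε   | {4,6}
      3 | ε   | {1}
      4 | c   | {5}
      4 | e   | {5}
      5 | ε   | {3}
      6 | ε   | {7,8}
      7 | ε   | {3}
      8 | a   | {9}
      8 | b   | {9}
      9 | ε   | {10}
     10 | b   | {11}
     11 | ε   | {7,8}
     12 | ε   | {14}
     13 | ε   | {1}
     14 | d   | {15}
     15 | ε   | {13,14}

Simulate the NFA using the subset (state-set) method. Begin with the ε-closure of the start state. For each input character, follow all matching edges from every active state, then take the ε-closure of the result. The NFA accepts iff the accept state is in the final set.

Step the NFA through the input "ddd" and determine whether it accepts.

Answer: ACCEPT

Trace:
start: ε-closure({0}) = {0,1,2,3,4,6,7,8,12,14}
'd' @ 1: {1,13,14,15}  [accepting]
'd' @ 2: {1,13,14,15}  [accepting]
'd' @ 3: {1,13,14,15}  [accepting]
final: {1,13,14,15}; accept 1 in set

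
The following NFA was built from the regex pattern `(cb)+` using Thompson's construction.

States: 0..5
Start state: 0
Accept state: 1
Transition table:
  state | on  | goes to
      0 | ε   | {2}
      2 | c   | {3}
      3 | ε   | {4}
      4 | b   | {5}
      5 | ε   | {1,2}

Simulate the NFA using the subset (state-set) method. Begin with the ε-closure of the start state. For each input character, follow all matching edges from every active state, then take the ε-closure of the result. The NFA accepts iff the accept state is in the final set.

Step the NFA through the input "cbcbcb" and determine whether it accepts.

Answer: ACCEPT

Trace:
S₀ = ε-closure({0}) = {0,2}
'c' @ 1: {3,4}
'b' @ 2: {1,2,5}  (accept∈set)
'c' @ 3: {3,4}
'b' @ 4: {1,2,5}  (accept∈set)
'c' @ 5: {3,4}
'b' @ 6: {1,2,5}  (accept∈set)
after full input: {1,2,5}  (accept=1 in)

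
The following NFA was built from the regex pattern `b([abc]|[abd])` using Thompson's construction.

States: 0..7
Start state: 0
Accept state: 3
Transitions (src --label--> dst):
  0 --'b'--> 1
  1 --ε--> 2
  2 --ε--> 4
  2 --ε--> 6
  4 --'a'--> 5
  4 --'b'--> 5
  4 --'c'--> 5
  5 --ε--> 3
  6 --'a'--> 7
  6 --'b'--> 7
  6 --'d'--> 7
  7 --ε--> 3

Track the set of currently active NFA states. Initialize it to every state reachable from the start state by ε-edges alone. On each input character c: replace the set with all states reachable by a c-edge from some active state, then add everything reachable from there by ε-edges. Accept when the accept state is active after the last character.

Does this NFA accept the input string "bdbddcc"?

start: ε-closure({0}) = {0}
'b' @ 1: {1,2,4,6}
'd' @ 2: {3,7}  [accepting]
'b' @ 3: {}  — state set empty
rest 'ddcc' ignored (set empty)
end set {} — state 3 not in

Answer: REJECT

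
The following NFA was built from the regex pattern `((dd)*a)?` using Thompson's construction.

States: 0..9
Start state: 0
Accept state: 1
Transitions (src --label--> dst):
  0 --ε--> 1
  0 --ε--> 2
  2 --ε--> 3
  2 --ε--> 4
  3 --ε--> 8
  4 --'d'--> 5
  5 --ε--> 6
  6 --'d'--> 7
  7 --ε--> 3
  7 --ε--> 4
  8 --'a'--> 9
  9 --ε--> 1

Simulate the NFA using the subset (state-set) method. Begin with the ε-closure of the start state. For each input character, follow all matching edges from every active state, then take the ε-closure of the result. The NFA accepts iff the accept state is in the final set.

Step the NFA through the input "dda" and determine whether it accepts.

start: ε-closure({0}) = {0,1,2,3,4,8}
'd' @ 1: {5,6}
'd' @ 2: {3,4,7,8}
'a' @ 3: {1,9}  ✓accept
final: {1,9}; accept 1 in set

Answer: ACCEPT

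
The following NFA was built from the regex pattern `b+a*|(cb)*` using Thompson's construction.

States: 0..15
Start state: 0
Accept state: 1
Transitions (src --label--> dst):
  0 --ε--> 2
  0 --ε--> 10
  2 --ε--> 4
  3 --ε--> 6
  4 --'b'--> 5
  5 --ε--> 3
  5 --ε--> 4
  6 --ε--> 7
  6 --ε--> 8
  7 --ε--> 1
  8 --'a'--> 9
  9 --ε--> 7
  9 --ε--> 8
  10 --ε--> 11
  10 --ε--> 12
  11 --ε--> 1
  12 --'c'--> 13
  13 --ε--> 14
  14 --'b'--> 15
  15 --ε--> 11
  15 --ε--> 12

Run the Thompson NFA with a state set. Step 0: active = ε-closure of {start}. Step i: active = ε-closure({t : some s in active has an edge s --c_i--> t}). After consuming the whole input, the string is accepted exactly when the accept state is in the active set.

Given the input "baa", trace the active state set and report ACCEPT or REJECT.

initial (ε-close {0}): {0,1,2,4,10,11,12}
'b' @ 1: {1,3,4,5,6,7,8}  [accepting]
'a' @ 2: {1,7,8,9}  [accepting]
'a' @ 3: {1,7,8,9}  [accepting]
after full input: {1,7,8,9}  (accept=1 in)

Answer: ACCEPT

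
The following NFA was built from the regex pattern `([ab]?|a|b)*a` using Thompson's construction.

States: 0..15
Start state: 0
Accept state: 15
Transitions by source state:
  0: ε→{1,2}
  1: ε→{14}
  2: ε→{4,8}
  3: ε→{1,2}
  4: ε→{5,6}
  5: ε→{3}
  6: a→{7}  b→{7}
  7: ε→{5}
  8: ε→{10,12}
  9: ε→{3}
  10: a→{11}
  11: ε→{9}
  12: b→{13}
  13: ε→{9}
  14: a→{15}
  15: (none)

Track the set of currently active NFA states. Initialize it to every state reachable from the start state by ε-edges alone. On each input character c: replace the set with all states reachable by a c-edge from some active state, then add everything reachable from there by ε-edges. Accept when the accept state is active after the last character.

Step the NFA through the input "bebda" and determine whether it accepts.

Answer: REJECT

Derivation:
start: ε-closure({0}) = {0,1,2,3,4,5,6,8,10,12,14}
'b' @ 1: {1,2,3,4,5,6,7,8,9,10,12,13,14}
'e' @ 2: {}  — no active states
rest 'bda' ignored (set empty)
after full input: {}  (accept=15 not in)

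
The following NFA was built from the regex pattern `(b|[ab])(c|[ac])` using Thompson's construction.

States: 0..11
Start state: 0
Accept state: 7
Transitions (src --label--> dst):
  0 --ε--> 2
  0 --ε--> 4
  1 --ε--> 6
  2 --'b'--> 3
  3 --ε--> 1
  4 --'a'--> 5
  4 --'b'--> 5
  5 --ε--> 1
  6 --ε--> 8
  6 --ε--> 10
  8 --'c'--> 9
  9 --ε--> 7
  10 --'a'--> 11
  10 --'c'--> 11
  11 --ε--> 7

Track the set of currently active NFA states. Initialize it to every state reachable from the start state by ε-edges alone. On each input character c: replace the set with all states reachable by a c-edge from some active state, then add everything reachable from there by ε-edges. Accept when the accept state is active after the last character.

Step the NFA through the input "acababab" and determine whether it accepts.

Answer: REJECT

Derivation:
initial (ε-close {0}): {0,2,4}
'a' @ 1: {1,5,6,8,10}
'c' @ 2: {7,9,11}  (accept∈set)
'a' @ 3: {}  — state set empty
rest 'babab' ignored (set empty)
final: {}; accept 7 not in set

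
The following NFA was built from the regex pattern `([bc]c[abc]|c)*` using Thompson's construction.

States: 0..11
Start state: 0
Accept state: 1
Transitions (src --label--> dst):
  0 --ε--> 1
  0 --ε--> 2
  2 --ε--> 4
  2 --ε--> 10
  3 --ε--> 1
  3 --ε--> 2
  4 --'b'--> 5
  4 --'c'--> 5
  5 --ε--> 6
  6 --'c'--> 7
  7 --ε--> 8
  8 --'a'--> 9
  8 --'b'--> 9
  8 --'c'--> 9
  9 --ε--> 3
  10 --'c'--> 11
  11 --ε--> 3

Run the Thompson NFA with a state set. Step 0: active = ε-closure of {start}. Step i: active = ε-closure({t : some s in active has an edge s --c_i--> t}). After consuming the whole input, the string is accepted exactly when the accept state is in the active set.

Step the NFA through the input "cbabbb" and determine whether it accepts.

Answer: REJECT

Derivation:
S₀ = ε-closure({0}) = {0,1,2,4,10}
'c' @ 1: {1,2,3,4,5,6,10,11}  [accepting]
'b' @ 2: {5,6}
'a' @ 3: {}  — dead — no transitions
rest 'bbb' ignored (set empty)
end set {} — state 1 not in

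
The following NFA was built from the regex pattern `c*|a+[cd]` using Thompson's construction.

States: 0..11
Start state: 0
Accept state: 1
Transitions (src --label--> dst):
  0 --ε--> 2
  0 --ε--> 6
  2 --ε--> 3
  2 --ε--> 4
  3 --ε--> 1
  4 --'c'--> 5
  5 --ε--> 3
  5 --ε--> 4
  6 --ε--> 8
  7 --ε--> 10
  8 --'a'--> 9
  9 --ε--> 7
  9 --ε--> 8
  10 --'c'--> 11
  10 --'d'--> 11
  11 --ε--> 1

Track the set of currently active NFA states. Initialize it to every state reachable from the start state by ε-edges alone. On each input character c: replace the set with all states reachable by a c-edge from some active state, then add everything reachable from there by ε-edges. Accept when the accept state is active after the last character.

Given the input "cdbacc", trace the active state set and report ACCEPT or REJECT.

Answer: REJECT

Trace:
start: ε-closure({0}) = {0,1,2,3,4,6,8}
'c' @ 1: {1,3,4,5}  ✓accept
'd' @ 2: {}  — dead — no transitions
rest 'bacc' ignored (set empty)
final: {}; accept 1 not in set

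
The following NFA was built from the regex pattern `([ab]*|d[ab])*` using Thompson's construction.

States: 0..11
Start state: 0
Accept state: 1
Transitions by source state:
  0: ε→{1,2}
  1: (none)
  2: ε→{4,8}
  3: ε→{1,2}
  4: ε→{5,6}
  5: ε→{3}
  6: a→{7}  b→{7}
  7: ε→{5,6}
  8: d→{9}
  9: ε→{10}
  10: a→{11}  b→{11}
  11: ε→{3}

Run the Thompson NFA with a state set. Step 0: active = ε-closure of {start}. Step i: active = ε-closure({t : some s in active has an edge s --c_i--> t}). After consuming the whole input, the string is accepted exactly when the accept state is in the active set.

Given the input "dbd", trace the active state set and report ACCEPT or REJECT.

initial (ε-close {0}): {0,1,2,3,4,5,6,8}
'd' @ 1: {9,10}
'b' @ 2: {1,2,3,4,5,6,8,11}  ✓accept
'd' @ 3: {9,10}
after full input: {9,10}  (accept=1 not in)

Answer: REJECT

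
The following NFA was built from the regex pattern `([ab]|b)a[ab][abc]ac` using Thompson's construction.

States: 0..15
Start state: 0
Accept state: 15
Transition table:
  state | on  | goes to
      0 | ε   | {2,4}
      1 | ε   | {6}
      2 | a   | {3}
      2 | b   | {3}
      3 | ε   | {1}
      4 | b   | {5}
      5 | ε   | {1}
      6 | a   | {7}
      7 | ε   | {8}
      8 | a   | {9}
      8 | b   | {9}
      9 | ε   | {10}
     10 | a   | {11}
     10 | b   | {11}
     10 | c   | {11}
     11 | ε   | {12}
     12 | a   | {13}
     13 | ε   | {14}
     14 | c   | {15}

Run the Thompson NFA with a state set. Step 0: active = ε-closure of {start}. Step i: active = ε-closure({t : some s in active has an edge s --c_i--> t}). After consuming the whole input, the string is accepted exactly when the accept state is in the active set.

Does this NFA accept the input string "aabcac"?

Answer: ACCEPT

Derivation:
initial (ε-close {0}): {0,2,4}
'a' @ 1: {1,3,6}
'a' @ 2: {7,8}
'b' @ 3: {9,10}
'c' @ 4: {11,12}
'a' @ 5: {13,14}
'c' @ 6: {15}  ✓accept
end set {15} — state 15 in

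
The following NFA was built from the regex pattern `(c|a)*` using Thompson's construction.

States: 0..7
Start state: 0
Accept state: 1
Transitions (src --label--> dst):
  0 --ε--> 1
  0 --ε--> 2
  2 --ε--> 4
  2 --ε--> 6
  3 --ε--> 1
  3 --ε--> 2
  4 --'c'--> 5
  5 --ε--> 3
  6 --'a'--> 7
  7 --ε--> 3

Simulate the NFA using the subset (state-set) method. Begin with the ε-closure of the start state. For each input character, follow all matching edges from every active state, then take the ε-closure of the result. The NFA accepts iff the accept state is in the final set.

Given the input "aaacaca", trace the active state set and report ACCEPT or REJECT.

Answer: ACCEPT

Trace:
S₀ = ε-closure({0}) = {0,1,2,4,6}
'a' @ 1: {1,2,3,4,6,7}  ✓accept
'a' @ 2: {1,2,3,4,6,7}  ✓accept
'a' @ 3: {1,2,3,4,6,7}  ✓accept
'c' @ 4: {1,2,3,4,5,6}  ✓accept
'a' @ 5: {1,2,3,4,6,7}  ✓accept
'c' @ 6: {1,2,3,4,5,6}  ✓accept
'a' @ 7: {1,2,3,4,6,7}  ✓accept
end set {1,2,3,4,6,7} — state 1 in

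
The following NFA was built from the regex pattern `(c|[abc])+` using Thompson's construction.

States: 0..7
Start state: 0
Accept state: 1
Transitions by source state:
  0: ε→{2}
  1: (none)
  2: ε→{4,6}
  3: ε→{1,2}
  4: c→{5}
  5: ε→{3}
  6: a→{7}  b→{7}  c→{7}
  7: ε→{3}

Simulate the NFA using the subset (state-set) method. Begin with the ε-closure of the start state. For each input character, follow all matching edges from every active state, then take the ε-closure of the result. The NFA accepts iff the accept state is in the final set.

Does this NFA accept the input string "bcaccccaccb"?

Answer: ACCEPT

Trace:
S₀ = ε-closure({0}) = {0,2,4,6}
'b' @ 1: {1,2,3,4,6,7}  (accept∈set)
'c' @ 2: {1,2,3,4,5,6,7}  (accept∈set)
'a' @ 3: {1,2,3,4,6,7}  (accept∈set)
'c' @ 4: {1,2,3,4,5,6,7}  (accept∈set)
'c' @ 5: {1,2,3,4,5,6,7}  (accept∈set)
'c' @ 6: {1,2,3,4,5,6,7}  (accept∈set)
'c' @ 7: {1,2,3,4,5,6,7}  (accept∈set)
'a' @ 8: {1,2,3,4,6,7}  (accept∈set)
'c' @ 9: {1,2,3,4,5,6,7}  (accept∈set)
'c' @ 10: {1,2,3,4,5,6,7}  (accept∈set)
'b' @ 11: {1,2,3,4,6,7}  (accept∈set)
final: {1,2,3,4,6,7}; accept 1 in set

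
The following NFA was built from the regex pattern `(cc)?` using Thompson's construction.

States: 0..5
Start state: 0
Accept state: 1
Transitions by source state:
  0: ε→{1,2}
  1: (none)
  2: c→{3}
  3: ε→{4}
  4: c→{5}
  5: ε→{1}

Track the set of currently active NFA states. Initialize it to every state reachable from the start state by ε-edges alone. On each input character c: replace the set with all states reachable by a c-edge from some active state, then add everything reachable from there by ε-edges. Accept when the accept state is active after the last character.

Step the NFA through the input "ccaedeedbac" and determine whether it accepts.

initial (ε-close {0}): {0,1,2}
'c' @ 1: {3,4}
'c' @ 2: {1,5}  (accept∈set)
'a' @ 3: {}  — dead — no transitions
rest 'edeedbac' ignored (set empty)
end set {} — state 1 not in

Answer: REJECT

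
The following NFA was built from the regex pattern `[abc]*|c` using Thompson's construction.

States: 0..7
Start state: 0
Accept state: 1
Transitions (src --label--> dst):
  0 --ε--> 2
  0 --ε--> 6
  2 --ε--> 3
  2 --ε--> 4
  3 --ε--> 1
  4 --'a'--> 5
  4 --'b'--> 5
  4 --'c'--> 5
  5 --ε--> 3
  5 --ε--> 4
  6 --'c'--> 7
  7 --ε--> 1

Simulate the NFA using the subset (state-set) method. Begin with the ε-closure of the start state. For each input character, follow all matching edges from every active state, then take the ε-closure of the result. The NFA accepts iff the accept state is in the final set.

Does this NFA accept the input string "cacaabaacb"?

Answer: ACCEPT

Derivation:
initial (ε-close {0}): {0,1,2,3,4,6}
'c' @ 1: {1,3,4,5,7}  [accepting]
'a' @ 2: {1,3,4,5}  [accepting]
'c' @ 3: {1,3,4,5}  [accepting]
'a' @ 4: {1,3,4,5}  [accepting]
'a' @ 5: {1,3,4,5}  [accepting]
'b' @ 6: {1,3,4,5}  [accepting]
'a' @ 7: {1,3,4,5}  [accepting]
'a' @ 8: {1,3,4,5}  [accepting]
'c' @ 9: {1,3,4,5}  [accepting]
'b' @ 10: {1,3,4,5}  [accepting]
final: {1,3,4,5}; accept 1 in set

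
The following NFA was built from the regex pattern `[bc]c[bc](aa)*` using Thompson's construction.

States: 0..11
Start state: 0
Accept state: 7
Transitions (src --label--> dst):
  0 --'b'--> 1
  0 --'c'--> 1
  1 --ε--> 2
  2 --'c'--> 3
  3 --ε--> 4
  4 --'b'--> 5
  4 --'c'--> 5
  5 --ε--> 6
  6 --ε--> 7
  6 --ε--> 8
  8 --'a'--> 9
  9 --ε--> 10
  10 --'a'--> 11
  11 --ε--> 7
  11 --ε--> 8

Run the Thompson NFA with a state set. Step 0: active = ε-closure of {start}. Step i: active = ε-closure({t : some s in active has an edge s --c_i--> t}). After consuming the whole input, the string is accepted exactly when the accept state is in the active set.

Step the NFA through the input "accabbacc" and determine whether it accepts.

Answer: REJECT

Steps:
start: ε-closure({0}) = {0}
'a' @ 1: {}  — state set empty
rest 'ccabbacc' ignored (set empty)
after full input: {}  (accept=7 not in)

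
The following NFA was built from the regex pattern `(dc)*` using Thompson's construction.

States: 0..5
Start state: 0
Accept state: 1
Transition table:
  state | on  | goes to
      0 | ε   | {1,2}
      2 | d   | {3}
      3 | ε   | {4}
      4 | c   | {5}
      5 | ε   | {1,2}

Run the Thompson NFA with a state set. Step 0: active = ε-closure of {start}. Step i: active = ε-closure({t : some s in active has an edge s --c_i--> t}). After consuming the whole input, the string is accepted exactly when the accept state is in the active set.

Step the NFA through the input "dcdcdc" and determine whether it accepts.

Answer: ACCEPT

Trace:
initial (ε-close {0}): {0,1,2}
'd' @ 1: {3,4}
'c' @ 2: {1,2,5}  [accepting]
'd' @ 3: {3,4}
'c' @ 4: {1,2,5}  [accepting]
'd' @ 5: {3,4}
'c' @ 6: {1,2,5}  [accepting]
final: {1,2,5}; accept 1 in set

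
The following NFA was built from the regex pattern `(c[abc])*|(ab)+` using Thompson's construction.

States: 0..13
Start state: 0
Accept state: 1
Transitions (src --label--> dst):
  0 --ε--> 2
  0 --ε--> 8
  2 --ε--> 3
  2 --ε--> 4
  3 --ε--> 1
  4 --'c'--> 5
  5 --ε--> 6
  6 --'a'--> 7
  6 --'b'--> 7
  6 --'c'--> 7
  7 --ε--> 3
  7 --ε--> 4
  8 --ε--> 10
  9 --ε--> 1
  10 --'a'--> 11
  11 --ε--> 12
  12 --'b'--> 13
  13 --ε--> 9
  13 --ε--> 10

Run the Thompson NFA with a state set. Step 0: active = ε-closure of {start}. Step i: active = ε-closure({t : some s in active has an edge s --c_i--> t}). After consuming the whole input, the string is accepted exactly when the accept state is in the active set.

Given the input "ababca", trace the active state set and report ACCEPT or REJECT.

S₀ = ε-closure({0}) = {0,1,2,3,4,8,10}
'a' @ 1: {11,12}
'b' @ 2: {1,9,10,13}  (accept∈set)
'a' @ 3: {11,12}
'b' @ 4: {1,9,10,13}  (accept∈set)
'c' @ 5: {}  — no active states
rest 'a' ignored (set empty)
end set {} — state 1 not in

Answer: REJECT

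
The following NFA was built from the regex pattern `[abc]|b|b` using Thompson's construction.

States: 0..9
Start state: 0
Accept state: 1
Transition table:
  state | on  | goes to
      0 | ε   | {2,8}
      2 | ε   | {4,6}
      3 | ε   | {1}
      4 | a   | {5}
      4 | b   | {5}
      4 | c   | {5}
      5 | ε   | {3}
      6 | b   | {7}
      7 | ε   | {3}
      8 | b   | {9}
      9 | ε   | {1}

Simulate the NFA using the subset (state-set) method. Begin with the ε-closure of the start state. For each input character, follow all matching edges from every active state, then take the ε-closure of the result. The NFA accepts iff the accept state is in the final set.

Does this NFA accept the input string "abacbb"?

Answer: REJECT

Steps:
start: ε-closure({0}) = {0,2,4,6,8}
'a' @ 1: {1,3,5}  ✓accept
'b' @ 2: {}  — state set empty
rest 'acbb' ignored (set empty)
after full input: {}  (accept=1 not in)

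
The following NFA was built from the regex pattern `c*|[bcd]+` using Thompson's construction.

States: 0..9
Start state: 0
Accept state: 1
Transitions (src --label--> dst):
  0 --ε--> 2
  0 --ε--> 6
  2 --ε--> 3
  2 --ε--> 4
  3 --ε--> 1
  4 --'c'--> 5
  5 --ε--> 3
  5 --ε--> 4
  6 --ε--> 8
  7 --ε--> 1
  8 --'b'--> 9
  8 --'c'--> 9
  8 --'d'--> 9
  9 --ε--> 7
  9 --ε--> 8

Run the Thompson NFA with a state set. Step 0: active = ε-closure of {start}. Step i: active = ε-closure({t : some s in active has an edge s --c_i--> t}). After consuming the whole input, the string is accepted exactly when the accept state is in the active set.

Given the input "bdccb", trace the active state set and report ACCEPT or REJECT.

start: ε-closure({0}) = {0,1,2,3,4,6,8}
'b' @ 1: {1,7,8,9}  (accept∈set)
'd' @ 2: {1,7,8,9}  (accept∈set)
'c' @ 3: {1,7,8,9}  (accept∈set)
'c' @ 4: {1,7,8,9}  (accept∈set)
'b' @ 5: {1,7,8,9}  (accept∈set)
after full input: {1,7,8,9}  (accept=1 in)

Answer: ACCEPT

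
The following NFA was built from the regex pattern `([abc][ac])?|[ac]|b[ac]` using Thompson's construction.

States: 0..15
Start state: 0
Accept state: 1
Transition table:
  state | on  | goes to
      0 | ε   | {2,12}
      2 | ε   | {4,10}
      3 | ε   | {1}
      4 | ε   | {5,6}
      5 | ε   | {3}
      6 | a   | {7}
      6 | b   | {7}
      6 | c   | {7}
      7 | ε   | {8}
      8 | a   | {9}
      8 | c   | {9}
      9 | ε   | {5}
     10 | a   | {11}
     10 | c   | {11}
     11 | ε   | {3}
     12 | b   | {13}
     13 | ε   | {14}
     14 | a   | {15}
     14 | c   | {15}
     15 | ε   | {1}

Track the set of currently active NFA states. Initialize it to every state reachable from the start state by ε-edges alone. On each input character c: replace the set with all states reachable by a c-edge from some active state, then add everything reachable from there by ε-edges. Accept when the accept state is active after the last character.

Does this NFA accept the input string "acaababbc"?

initial (ε-close {0}): {0,1,2,3,4,5,6,10,12}
'a' @ 1: {1,3,7,8,11}  (accept∈set)
'c' @ 2: {1,3,5,9}  (accept∈set)
'a' @ 3: {}  — no active states
rest 'ababbc' ignored (set empty)
end set {} — state 1 not in

Answer: REJECT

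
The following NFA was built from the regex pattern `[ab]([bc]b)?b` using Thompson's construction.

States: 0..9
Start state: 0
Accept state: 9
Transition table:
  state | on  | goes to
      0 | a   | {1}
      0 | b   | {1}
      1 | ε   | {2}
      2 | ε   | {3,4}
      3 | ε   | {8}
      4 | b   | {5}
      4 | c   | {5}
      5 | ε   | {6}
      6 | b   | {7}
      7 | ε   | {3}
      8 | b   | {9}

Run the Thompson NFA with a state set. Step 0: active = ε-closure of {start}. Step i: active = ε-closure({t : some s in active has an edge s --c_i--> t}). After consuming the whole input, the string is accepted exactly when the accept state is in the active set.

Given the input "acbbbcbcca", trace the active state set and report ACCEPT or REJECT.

start: ε-closure({0}) = {0}
'a' @ 1: {1,2,3,4,8}
'c' @ 2: {5,6}
'b' @ 3: {3,7,8}
'b' @ 4: {9}  (accept∈set)
'b' @ 5: {}  — dead — no transitions
rest 'cbcca' ignored (set empty)
end set {} — state 9 not in

Answer: REJECT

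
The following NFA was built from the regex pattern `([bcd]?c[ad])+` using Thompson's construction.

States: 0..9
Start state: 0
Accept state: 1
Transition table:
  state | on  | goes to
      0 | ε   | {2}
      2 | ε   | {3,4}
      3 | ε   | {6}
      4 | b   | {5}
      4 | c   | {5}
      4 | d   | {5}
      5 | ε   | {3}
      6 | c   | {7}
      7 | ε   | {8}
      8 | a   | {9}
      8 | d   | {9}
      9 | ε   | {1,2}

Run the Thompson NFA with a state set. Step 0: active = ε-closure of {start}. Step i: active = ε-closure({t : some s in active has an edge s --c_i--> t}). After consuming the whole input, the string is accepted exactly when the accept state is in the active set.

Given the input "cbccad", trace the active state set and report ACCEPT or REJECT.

start: ε-closure({0}) = {0,2,3,4,6}
'c' @ 1: {3,5,6,7,8}
'b' @ 2: {}  — no active states
rest 'ccad' ignored (set empty)
end set {} — state 1 not in

Answer: REJECT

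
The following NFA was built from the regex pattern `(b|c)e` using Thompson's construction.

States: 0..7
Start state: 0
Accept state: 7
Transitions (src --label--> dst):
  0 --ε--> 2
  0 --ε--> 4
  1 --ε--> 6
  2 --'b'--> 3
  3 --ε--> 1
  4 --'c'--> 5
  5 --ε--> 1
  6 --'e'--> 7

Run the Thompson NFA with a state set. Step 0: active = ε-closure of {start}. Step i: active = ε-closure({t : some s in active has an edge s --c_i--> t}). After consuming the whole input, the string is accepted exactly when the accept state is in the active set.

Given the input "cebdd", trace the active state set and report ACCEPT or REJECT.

Answer: REJECT

Derivation:
S₀ = ε-closure({0}) = {0,2,4}
'c' @ 1: {1,5,6}
'e' @ 2: {7}  ✓accept
'b' @ 3: {}  — no active states
rest 'dd' ignored (set empty)
end set {} — state 7 not in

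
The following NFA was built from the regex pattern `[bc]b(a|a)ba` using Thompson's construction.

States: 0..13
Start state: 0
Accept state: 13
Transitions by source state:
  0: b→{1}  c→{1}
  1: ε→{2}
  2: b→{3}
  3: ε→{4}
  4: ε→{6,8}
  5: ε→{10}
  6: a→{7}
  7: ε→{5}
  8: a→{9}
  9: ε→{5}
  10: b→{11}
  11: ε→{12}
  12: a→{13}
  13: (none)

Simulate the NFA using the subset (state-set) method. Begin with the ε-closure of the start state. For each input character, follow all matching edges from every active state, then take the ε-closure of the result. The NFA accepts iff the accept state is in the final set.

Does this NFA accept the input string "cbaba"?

start: ε-closure({0}) = {0}
'c' @ 1: {1,2}
'b' @ 2: {3,4,6,8}
'a' @ 3: {5,7,9,10}
'b' @ 4: {11,12}
'a' @ 5: {13}  [accepting]
final: {13}; accept 13 in set

Answer: ACCEPT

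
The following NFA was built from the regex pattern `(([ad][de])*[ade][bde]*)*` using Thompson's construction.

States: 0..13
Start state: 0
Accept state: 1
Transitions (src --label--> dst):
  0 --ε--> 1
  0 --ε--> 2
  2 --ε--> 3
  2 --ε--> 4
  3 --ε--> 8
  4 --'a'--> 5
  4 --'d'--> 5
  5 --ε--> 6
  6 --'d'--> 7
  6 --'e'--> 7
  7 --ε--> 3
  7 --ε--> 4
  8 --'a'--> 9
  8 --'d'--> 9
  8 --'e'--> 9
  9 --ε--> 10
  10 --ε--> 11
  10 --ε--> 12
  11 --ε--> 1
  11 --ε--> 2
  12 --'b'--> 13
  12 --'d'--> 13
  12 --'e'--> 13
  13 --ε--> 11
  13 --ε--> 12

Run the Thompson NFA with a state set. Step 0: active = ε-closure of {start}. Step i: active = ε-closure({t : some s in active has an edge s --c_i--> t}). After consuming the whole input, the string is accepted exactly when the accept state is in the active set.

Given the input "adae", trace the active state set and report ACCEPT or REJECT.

Answer: ACCEPT

Derivation:
start: ε-closure({0}) = {0,1,2,3,4,8}
'a' @ 1: {1,2,3,4,5,6,8,9,10,11,12}  (accept∈set)
'd' @ 2: {1,2,3,4,5,6,7,8,9,10,11,12,13}  (accept∈set)
'a' @ 3: {1,2,3,4,5,6,8,9,10,11,12}  (accept∈set)
'e' @ 4: {1,2,3,4,7,8,9,10,11,12,13}  (accept∈set)
after full input: {1,2,3,4,7,8,9,10,11,12,13}  (accept=1 in)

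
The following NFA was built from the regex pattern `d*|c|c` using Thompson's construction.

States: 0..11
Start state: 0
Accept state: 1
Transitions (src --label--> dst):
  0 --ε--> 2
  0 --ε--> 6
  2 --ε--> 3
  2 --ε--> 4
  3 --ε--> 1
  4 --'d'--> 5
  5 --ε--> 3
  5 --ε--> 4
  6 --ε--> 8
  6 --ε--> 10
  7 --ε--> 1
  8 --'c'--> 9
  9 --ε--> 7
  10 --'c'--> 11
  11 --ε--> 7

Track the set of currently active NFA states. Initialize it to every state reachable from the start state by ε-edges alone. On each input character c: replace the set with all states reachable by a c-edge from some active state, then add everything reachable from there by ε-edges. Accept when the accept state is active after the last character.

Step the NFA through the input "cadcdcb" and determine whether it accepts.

start: ε-closure({0}) = {0,1,2,3,4,6,8,10}
'c' @ 1: {1,7,9,11}  (accept∈set)
'a' @ 2: {}  — no active states
rest 'dcdcb' ignored (set empty)
end set {} — state 1 not in

Answer: REJECT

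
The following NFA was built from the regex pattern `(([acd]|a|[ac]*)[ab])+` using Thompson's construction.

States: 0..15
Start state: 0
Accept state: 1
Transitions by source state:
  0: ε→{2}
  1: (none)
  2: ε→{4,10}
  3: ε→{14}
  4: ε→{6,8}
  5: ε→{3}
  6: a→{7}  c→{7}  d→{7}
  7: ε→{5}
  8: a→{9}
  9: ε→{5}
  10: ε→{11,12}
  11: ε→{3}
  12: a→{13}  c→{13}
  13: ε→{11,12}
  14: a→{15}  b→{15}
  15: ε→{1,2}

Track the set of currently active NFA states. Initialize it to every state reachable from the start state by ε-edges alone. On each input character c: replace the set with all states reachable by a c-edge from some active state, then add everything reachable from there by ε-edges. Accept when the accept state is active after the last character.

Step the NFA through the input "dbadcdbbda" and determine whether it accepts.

Answer: REJECT

Trace:
initial (ε-close {0}): {0,2,3,4,6,8,10,11,12,14}
'd' @ 1: {3,5,7,14}
'b' @ 2: {1,2,3,4,6,8,10,11,12,14,15}  (accept∈set)
'a' @ 3: {1,2,3,4,5,6,7,8,9,10,11,12,13,14,15}  (accept∈set)
'd' @ 4: {3,5,7,14}
'c' @ 5: {}  — state set empty
rest 'dbbda' ignored (set empty)
final: {}; accept 1 not in set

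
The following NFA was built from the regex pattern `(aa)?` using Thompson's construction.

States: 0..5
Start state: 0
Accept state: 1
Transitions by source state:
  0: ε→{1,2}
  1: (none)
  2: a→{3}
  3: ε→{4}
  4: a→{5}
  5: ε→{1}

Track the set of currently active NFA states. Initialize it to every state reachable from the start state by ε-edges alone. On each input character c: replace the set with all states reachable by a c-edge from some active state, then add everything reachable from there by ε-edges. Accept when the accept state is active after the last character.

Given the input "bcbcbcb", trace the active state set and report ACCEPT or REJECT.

start: ε-closure({0}) = {0,1,2}
'b' @ 1: {}  — state set empty
rest 'cbcbcb' ignored (set empty)
after full input: {}  (accept=1 not in)

Answer: REJECT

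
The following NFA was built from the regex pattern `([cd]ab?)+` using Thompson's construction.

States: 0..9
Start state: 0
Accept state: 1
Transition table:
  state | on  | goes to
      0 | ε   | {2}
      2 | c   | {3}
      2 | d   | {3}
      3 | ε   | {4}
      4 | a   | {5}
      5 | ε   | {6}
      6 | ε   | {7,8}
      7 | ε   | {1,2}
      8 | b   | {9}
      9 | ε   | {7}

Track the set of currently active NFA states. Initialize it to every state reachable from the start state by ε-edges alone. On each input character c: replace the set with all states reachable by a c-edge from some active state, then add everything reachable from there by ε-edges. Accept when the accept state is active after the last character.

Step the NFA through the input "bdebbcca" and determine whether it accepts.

Answer: REJECT

Derivation:
initial (ε-close {0}): {0,2}
'b' @ 1: {}  — state set empty
rest 'debbcca' ignored (set empty)
end set {} — state 1 not in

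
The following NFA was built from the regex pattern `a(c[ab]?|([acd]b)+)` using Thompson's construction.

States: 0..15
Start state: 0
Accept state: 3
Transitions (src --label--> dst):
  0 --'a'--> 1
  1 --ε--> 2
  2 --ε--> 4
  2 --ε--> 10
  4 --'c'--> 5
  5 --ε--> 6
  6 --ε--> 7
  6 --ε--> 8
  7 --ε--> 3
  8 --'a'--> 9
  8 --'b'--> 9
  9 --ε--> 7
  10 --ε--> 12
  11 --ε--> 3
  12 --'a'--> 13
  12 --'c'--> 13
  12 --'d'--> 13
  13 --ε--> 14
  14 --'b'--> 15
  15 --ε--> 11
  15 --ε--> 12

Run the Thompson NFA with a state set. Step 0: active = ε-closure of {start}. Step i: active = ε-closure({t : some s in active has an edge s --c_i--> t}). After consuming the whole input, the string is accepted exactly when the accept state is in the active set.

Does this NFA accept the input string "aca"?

Answer: ACCEPT

Derivation:
initial (ε-close {0}): {0}
'a' @ 1: {1,2,4,10,12}
'c' @ 2: {3,5,6,7,8,13,14}  [accepting]
'a' @ 3: {3,7,9}  [accepting]
final: {3,7,9}; accept 3 in set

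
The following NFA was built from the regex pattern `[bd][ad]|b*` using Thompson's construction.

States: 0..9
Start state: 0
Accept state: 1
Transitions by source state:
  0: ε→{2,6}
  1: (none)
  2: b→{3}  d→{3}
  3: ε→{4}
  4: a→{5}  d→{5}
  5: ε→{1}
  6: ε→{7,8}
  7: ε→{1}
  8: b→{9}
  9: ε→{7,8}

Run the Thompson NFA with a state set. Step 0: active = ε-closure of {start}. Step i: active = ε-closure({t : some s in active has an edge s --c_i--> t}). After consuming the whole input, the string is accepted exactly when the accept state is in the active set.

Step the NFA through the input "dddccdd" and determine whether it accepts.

S₀ = ε-closure({0}) = {0,1,2,6,7,8}
'd' @ 1: {3,4}
'd' @ 2: {1,5}  [accepting]
'd' @ 3: {}  — no active states
rest 'ccdd' ignored (set empty)
end set {} — state 1 not in

Answer: REJECT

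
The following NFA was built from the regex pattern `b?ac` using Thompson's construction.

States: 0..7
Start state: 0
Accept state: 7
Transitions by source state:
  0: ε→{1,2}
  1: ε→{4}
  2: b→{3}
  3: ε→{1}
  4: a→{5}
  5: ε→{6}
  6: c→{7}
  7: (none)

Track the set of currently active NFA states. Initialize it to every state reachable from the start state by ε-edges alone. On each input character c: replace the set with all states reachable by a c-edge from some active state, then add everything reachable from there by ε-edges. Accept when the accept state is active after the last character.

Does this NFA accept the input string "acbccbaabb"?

start: ε-closure({0}) = {0,1,2,4}
'a' @ 1: {5,6}
'c' @ 2: {7}  ✓accept
'b' @ 3: {}  — state set empty
rest 'ccbaabb' ignored (set empty)
end set {} — state 7 not in

Answer: REJECT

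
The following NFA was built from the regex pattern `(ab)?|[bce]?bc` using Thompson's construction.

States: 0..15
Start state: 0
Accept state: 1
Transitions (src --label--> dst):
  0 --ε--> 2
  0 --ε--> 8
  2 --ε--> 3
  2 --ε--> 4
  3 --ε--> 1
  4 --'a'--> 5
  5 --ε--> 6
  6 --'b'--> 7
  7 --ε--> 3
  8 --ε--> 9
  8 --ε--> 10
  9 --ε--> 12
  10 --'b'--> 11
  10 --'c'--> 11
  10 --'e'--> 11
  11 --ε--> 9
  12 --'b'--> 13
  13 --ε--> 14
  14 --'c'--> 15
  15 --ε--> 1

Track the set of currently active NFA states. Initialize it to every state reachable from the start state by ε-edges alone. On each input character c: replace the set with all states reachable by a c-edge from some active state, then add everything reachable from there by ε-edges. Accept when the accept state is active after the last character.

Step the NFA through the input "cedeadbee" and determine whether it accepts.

S₀ = ε-closure({0}) = {0,1,2,3,4,8,9,10,12}
'c' @ 1: {9,11,12}
'e' @ 2: {}  — dead — no transitions
rest 'deadbee' ignored (set empty)
after full input: {}  (accept=1 not in)

Answer: REJECT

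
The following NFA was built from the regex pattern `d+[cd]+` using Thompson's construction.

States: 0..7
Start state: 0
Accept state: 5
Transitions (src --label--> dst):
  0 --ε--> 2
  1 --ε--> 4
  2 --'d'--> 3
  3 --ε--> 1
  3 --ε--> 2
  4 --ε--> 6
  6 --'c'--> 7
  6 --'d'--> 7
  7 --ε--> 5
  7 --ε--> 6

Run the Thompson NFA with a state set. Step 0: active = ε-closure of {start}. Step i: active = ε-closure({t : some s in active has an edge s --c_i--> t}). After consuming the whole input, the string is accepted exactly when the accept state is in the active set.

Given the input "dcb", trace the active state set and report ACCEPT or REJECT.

Answer: REJECT

Derivation:
start: ε-closure({0}) = {0,2}
'd' @ 1: {1,2,3,4,6}
'c' @ 2: {5,6,7}  ✓accept
'b' @ 3: {}  — dead — no transitions
end set {} — state 5 not in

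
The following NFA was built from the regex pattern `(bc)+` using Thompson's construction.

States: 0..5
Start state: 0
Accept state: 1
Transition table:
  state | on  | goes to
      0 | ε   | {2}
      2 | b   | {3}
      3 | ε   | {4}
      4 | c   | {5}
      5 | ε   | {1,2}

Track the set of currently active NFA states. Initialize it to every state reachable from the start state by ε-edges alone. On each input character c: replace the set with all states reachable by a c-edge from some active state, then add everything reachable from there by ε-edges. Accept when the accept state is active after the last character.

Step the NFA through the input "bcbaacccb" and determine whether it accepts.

Answer: REJECT

Derivation:
initial (ε-close {0}): {0,2}
'b' @ 1: {3,4}
'c' @ 2: {1,2,5}  (accept∈set)
'b' @ 3: {3,4}
'a' @ 4: {}  — dead — no transitions
rest 'acccb' ignored (set empty)
after full input: {}  (accept=1 not in)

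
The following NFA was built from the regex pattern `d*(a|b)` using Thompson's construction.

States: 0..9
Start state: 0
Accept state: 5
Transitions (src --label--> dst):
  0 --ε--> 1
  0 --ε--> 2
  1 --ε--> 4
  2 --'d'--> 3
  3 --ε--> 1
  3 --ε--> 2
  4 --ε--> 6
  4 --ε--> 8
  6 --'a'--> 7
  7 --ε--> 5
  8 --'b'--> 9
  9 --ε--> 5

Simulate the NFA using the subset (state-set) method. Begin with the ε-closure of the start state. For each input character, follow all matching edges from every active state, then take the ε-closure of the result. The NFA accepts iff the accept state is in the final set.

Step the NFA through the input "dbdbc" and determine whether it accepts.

Answer: REJECT

Trace:
S₀ = ε-closure({0}) = {0,1,2,4,6,8}
'd' @ 1: {1,2,3,4,6,8}
'b' @ 2: {5,9}  [accepting]
'd' @ 3: {}  — state set empty
rest 'bc' ignored (set empty)
after full input: {}  (accept=5 not in)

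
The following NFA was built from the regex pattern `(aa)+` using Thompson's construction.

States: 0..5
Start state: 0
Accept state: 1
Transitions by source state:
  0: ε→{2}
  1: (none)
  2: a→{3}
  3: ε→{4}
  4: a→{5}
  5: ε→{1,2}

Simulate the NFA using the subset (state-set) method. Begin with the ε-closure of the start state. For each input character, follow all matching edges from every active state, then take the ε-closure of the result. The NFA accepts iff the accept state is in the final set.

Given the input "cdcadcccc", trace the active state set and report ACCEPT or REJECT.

initial (ε-close {0}): {0,2}
'c' @ 1: {}  — dead — no transitions
rest 'dcadcccc' ignored (set empty)
after full input: {}  (accept=1 not in)

Answer: REJECT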